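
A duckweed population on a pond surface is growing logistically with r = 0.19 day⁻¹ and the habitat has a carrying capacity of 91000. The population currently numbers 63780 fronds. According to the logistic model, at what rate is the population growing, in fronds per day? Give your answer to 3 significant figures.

3620 fronds per day

dN/dt = rN(1 − N/K) = 0.19 × 63780 × (1 − 63780/91000).
1 − 63780/91000 = 0.29912; dN/dt = 0.19 × 63780 × 0.29912 = 3624.8.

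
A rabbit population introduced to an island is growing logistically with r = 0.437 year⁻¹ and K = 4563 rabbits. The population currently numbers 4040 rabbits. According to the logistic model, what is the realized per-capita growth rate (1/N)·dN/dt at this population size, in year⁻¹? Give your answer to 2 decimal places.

0.05 per year

(1/N)·dN/dt = r(1 − N/K) = 0.437 × (1 − 4040/4563).
= 0.437 × 0.11462 = 0.050088.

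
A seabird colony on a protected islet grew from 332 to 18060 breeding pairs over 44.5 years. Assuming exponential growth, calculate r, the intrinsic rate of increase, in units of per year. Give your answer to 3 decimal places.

0.090 per year

From N(t) = N₀·e^(rt): e^(r·44.5) = 18060/332 = 54.398.
r·44.5 = ln(54.398) = 3.9963, so r = 3.9963/44.5 = 0.089805.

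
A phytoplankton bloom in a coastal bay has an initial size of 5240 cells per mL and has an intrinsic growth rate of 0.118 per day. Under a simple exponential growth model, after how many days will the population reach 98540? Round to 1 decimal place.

24.9 days

Set N₀·e^(rt) = 98540: e^(0.118·t) = 98540/5240 = 18.805.
0.118·t = ln(18.805) = 2.9341, so t = 2.9341/0.118 = 24.866.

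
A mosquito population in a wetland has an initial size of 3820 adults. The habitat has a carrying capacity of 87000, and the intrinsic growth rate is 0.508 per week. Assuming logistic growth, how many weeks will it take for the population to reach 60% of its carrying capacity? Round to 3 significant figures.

A = (K − N₀)/N₀ = (87000 − 3820)/3820 = 21.775.
Solve 87000/(1 + 21.775·e^(−0.508t)) = 52200: 1 + 21.775·e^(−0.508t) = 1.6667, so e^(−0.508t) = 0.0306163.
−0.508·t = ln(0.0306163) = -3.4862, so t = 3.4862/0.508 = 6.8626.

6.86 weeks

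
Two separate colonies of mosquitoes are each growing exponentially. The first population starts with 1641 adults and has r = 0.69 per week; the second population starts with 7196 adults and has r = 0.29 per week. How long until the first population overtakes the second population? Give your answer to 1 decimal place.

Set 1641·e^(0.69t) = 7196·e^(0.29t).
e^((0.69 − 0.29)t) = 7196/1641 → e^(0.4·t) = 4.3851.
0.4·t = ln(4.3851) = 1.4782, so t = 1.4782/0.4 = 3.6955.

3.7 weeks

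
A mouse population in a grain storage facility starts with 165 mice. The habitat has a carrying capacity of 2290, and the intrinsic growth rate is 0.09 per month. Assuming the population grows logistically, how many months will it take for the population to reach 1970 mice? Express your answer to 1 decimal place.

48.6 months

A = (K − N₀)/N₀ = (2290 − 165)/165 = 12.879.
Solve 2290/(1 + 12.879·e^(−0.09t)) = 1970: 1 + 12.879·e^(−0.09t) = 1.1624, so e^(−0.09t) = 0.0126127.
−0.09·t = ln(0.0126127) = -4.373, so t = 4.373/0.09 = 48.589.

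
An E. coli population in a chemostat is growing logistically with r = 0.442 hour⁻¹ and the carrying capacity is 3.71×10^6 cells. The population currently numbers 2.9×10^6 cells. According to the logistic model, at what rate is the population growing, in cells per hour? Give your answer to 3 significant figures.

dN/dt = rN(1 − N/K) = 0.442 × 2.9×10^6 × (1 − 2.9×10^6/3.71×10^6).
1 − 2.9×10^6/3.71×10^6 = 0.21833; dN/dt = 0.442 × 2.9×10^6 × 0.21833 = 2.79854×10^5.

280000 cells per hour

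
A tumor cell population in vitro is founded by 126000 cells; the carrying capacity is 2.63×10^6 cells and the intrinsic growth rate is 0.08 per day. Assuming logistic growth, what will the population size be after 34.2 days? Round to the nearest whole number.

A = (K − N₀)/N₀ = (2.63×10^6 − 126000)/126000 = 19.873.
N(t) = K/(1 + A·e^(−rt)) = 2.63×10^6/(1 + 19.873×e^(−0.08×34.2)).
e^(−2.736) = 0.064829; denominator = 1 + 19.873×0.064829 = 2.2884.
N = 2.63×10^6/2.2884 = 1.149299×10^6.

1149299 cells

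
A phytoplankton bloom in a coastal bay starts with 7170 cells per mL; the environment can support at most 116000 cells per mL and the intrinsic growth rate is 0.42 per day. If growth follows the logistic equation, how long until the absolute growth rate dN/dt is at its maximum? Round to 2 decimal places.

Logistic growth is fastest at N = K/2 = 58000.
A = (K − N₀)/N₀ = 15.179. Set K/(1 + A·e^(−rt)) = K/2 → A·e^(−rt) = 1.
e^(−0.42t) = 1/15.179 = 0.0658826, so t = ln(15.179)/0.42 = 2.7199/0.42 = 6.4759.

6.48 days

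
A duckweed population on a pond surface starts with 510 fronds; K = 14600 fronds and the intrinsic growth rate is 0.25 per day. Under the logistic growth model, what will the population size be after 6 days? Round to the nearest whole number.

A = (K − N₀)/N₀ = (14600 − 510)/510 = 27.627.
N(t) = K/(1 + A·e^(−rt)) = 14600/(1 + 27.627×e^(−0.25×6)).
e^(−1.5) = 0.22313; denominator = 1 + 27.627×0.22313 = 7.1645.
N = 14600/7.1645 = 2037.82.

2038 fronds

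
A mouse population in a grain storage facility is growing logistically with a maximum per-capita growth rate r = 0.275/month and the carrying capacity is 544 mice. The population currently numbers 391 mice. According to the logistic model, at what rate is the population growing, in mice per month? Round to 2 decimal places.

30.24 mice per month

dN/dt = rN(1 − N/K) = 0.275 × 391 × (1 − 391/544).
1 − 391/544 = 0.28125; dN/dt = 0.275 × 391 × 0.28125 = 30.241.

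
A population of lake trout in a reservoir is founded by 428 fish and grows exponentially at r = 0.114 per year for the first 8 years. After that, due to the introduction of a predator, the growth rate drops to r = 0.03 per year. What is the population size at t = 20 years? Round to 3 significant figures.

Phase 1: N(8) = 428·e^(0.114×8) = 428·e^0.912 = 1065.42.
Phase 2 runs for 20 − 8 = 12 years at r = 0.03.
N(20) = 1065.42·e^(0.03×12) = 1065.42·e^0.36 = 1527.1.

1530 fish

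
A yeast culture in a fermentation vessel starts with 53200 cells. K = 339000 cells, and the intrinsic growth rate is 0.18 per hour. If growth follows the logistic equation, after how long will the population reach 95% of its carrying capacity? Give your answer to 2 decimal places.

25.70 hours

A = (K − N₀)/N₀ = (339000 − 53200)/53200 = 5.3722.
Solve 339000/(1 + 5.3722·e^(−0.18t)) = 322050: 1 + 5.3722·e^(−0.18t) = 1.0526, so e^(−0.18t) = 0.00979706.
−0.18·t = ln(0.00979706) = -4.6257, so t = 4.6257/0.18 = 25.698.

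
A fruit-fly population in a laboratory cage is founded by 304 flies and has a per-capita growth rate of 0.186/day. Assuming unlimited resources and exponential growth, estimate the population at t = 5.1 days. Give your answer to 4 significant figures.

785.0 flies

N(t) = N₀·e^(rt) = 304 × e^(0.186×5.1) = 304 × e^0.9486.
e^0.9486 ≈ 2.5821, so N ≈ 304 × 2.5821 = 784.956.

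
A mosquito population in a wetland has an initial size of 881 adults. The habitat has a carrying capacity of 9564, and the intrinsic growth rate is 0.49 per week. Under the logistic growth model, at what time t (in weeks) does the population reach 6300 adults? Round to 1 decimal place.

A = (K − N₀)/N₀ = (9564 − 881)/881 = 9.8558.
Solve 9564/(1 + 9.8558·e^(−0.49t)) = 6300: 1 + 9.8558·e^(−0.49t) = 1.5181, so e^(−0.49t) = 0.0525673.
−0.49·t = ln(0.0525673) = -2.9457, so t = 2.9457/0.49 = 6.0116.

6.0 weeks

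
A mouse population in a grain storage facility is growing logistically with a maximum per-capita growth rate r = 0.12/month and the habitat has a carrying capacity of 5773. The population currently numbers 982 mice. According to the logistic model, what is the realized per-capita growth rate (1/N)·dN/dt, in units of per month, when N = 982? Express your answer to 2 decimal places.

0.10 per month

(1/N)·dN/dt = r(1 − N/K) = 0.12 × (1 − 982/5773).
= 0.12 × 0.8299 = 0.099588.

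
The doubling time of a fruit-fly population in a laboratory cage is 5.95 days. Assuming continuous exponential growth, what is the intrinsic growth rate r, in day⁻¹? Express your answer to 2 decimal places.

r = ln(2)/t_d = 0.6931/5.95 = 0.1165.

0.12 per day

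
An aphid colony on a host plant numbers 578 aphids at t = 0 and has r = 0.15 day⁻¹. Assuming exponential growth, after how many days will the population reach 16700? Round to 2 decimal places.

Set N₀·e^(rt) = 16700: e^(0.15·t) = 16700/578 = 28.893.
0.15·t = ln(28.893) = 3.3636, so t = 3.3636/0.15 = 22.424.

22.42 days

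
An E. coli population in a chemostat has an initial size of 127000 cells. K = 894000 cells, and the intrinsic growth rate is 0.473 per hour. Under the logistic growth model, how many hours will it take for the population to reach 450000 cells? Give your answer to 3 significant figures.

3.83 hours

A = (K − N₀)/N₀ = (894000 − 127000)/127000 = 6.0394.
Solve 894000/(1 + 6.0394·e^(−0.473t)) = 450000: 1 + 6.0394·e^(−0.473t) = 1.9867, so e^(−0.473t) = 0.163372.
−0.473·t = ln(0.163372) = -1.8117, so t = 1.8117/0.473 = 3.8303.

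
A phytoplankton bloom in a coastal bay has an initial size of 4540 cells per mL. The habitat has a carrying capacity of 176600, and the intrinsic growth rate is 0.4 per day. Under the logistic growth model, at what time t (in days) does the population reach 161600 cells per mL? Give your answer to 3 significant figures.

A = (K − N₀)/N₀ = (176600 − 4540)/4540 = 37.899.
Solve 176600/(1 + 37.899·e^(−0.4t)) = 161600: 1 + 37.899·e^(−0.4t) = 1.0928, so e^(−0.4t) = 0.00244921.
−0.4·t = ln(0.00244921) = -6.012, so t = 6.012/0.4 = 15.03.

15.0 days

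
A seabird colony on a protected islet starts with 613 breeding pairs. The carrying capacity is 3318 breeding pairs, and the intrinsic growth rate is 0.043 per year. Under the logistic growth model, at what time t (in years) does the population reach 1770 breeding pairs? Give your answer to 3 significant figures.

37.6 years

A = (K − N₀)/N₀ = (3318 − 613)/613 = 4.4127.
Solve 3318/(1 + 4.4127·e^(−0.043t)) = 1770: 1 + 4.4127·e^(−0.043t) = 1.8746, so e^(−0.043t) = 0.198194.
−0.043·t = ln(0.198194) = -1.6185, so t = 1.6185/0.043 = 37.64.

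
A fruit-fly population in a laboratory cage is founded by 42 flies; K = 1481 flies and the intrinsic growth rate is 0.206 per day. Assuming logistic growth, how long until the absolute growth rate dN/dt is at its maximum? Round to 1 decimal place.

Logistic growth is fastest at N = K/2 = 740.5.
A = (K − N₀)/N₀ = 34.262. Set K/(1 + A·e^(−rt)) = K/2 → A·e^(−rt) = 1.
e^(−0.206t) = 1/34.262 = 0.0291869, so t = ln(34.262)/0.206 = 3.534/0.206 = 17.156.

17.2 days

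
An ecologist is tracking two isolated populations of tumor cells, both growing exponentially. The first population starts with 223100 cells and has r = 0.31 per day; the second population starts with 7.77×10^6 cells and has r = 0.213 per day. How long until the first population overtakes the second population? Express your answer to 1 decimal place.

36.6 days

Set 223100·e^(0.31t) = 7.77×10^6·e^(0.213t).
e^((0.31 − 0.213)t) = 7.77×10^6/223100 → e^(0.097·t) = 34.827.
0.097·t = ln(34.827) = 3.5504, so t = 3.5504/0.097 = 36.602.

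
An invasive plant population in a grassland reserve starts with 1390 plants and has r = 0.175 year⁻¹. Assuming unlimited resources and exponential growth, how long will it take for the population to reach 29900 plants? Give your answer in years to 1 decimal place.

Set N₀·e^(rt) = 29900: e^(0.175·t) = 29900/1390 = 21.511.
0.175·t = ln(21.511) = 3.0686, so t = 3.0686/0.175 = 17.535.

17.5 years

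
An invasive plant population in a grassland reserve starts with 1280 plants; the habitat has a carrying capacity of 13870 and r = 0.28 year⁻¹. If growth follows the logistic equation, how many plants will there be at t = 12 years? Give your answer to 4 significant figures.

A = (K − N₀)/N₀ = (13870 − 1280)/1280 = 9.8359.
N(t) = K/(1 + A·e^(−rt)) = 13870/(1 + 9.8359×e^(−0.28×12)).
e^(−3.36) = 0.034735; denominator = 1 + 9.8359×0.034735 = 1.3417.
N = 13870/1.3417 = 10338.

10340 plants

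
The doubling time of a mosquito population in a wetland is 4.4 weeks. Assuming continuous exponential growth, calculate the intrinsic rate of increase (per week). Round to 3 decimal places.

r = ln(2)/t_d = 0.6931/4.4 = 0.15753.

0.158 per week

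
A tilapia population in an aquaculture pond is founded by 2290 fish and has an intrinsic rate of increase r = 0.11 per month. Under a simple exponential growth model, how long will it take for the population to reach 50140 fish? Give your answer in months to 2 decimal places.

Set N₀·e^(rt) = 50140: e^(0.11·t) = 50140/2290 = 21.895.
0.11·t = ln(21.895) = 3.0863, so t = 3.0863/0.11 = 28.057.

28.06 months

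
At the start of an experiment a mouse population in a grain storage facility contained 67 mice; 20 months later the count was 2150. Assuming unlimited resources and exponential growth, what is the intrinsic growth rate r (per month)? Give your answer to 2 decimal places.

0.17 per month

From N(t) = N₀·e^(rt): e^(r·20) = 2150/67 = 32.09.
r·20 = ln(32.09) = 3.4685, so r = 3.4685/20 = 0.17343.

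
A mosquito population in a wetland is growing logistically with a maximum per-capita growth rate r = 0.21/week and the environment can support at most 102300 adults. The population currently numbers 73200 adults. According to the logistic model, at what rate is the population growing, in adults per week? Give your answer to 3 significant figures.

4370 adults per week

dN/dt = rN(1 − N/K) = 0.21 × 73200 × (1 − 73200/102300).
1 − 73200/102300 = 0.28446; dN/dt = 0.21 × 73200 × 0.28446 = 4372.7.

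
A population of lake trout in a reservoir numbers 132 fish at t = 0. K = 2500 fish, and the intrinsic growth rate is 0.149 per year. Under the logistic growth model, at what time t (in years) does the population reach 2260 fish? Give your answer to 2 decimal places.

A = (K − N₀)/N₀ = (2500 − 132)/132 = 17.939.
Solve 2500/(1 + 17.939·e^(−0.149t)) = 2260: 1 + 17.939·e^(−0.149t) = 1.1062, so e^(−0.149t) = 0.00591964.
−0.149·t = ln(0.00591964) = -5.1295, so t = 5.1295/0.149 = 34.426.

34.43 years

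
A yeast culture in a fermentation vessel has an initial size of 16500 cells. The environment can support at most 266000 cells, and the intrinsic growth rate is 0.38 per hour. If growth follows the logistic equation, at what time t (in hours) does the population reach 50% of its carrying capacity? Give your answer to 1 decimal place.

7.1 hours

A = (K − N₀)/N₀ = (266000 − 16500)/16500 = 15.121.
Solve 266000/(1 + 15.121·e^(−0.38t)) = 133000: 1 + 15.121·e^(−0.38t) = 2, so e^(−0.38t) = 0.0661323.
−0.38·t = ln(0.0661323) = -2.7161, so t = 2.7161/0.38 = 7.1476.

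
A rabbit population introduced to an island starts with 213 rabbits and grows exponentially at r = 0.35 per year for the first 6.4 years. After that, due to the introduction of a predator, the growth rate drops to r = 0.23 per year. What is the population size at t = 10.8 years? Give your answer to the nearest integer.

5504 rabbits

Phase 1: N(6.4) = 213·e^(0.35×6.4) = 213·e^2.24 = 2000.78.
Phase 2 runs for 10.8 − 6.4 = 4.4 years at r = 0.23.
N(10.8) = 2000.78·e^(0.23×4.4) = 2000.78·e^1.012 = 5504.34.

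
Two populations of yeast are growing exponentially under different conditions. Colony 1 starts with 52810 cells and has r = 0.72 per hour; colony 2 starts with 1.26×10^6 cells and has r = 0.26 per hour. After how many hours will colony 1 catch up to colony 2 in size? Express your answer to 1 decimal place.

Set 52810·e^(0.72t) = 1.26×10^6·e^(0.26t).
e^((0.72 − 0.26)t) = 1.26×10^6/52810 → e^(0.46·t) = 23.859.
0.46·t = ln(23.859) = 3.1722, so t = 3.1722/0.46 = 6.896.

6.9 hours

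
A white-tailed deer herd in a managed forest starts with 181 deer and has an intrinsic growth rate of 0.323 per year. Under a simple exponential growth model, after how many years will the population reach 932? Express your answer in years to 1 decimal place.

Set N₀·e^(rt) = 932: e^(0.323·t) = 932/181 = 5.1492.
0.323·t = ln(5.1492) = 1.6388, so t = 1.6388/0.323 = 5.0738.

5.1 years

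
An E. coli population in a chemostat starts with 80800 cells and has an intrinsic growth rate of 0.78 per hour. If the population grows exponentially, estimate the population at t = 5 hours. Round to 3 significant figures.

N(t) = N₀·e^(rt) = 80800 × e^(0.78×5) = 80800 × e^3.9.
e^3.9 ≈ 49.402, so N ≈ 80800 × 49.402 = 3.991718×10^6.

3990000 cells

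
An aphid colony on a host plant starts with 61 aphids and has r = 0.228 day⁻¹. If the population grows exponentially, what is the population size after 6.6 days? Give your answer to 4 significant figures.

N(t) = N₀·e^(rt) = 61 × e^(0.228×6.6) = 61 × e^1.505.
e^1.505 ≈ 4.5033, so N ≈ 61 × 4.5033 = 274.698.

274.7 aphids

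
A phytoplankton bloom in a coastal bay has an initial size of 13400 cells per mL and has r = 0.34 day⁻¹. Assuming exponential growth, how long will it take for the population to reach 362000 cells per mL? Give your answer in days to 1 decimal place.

Set N₀·e^(rt) = 362000: e^(0.34·t) = 362000/13400 = 27.015.
0.34·t = ln(27.015) = 3.2964, so t = 3.2964/0.34 = 9.6953.

9.7 days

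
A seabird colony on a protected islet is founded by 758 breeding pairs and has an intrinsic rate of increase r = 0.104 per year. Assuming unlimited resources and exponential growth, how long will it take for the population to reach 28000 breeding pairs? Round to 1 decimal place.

Set N₀·e^(rt) = 28000: e^(0.104·t) = 28000/758 = 36.939.
0.104·t = ln(36.939) = 3.6093, so t = 3.6093/0.104 = 34.705.

34.7 years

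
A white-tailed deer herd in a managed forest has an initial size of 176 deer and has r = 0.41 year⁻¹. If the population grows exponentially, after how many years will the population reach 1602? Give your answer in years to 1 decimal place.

5.4 years

Set N₀·e^(rt) = 1602: e^(0.41·t) = 1602/176 = 9.1023.
0.41·t = ln(9.1023) = 2.2085, so t = 2.2085/0.41 = 5.3866.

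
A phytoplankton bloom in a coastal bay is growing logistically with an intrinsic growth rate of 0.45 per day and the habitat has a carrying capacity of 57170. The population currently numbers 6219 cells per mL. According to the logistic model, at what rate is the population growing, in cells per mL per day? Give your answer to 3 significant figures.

dN/dt = rN(1 − N/K) = 0.45 × 6219 × (1 − 6219/57170).
1 − 6219/57170 = 0.89122; dN/dt = 0.45 × 6219 × 0.89122 = 2494.1.

2490 cells per mL per day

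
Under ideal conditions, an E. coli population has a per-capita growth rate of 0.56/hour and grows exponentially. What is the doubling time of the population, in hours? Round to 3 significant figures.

Doubling time t_d = ln(2)/r = 0.6931/0.56 = 1.2378.

1.24 hours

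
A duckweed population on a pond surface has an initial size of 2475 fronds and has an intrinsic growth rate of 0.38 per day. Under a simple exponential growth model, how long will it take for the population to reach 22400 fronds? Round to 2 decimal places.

Set N₀·e^(rt) = 22400: e^(0.38·t) = 22400/2475 = 9.0505.
0.38·t = ln(9.0505) = 2.2028, so t = 2.2028/0.38 = 5.7969.

5.80 days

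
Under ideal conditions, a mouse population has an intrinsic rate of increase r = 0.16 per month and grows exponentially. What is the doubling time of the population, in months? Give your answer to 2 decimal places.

4.33 months

Doubling time t_d = ln(2)/r = 0.6931/0.16 = 4.3322.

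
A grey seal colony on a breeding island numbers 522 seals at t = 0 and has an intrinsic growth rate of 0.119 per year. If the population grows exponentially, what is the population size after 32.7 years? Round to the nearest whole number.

25565 seals

N(t) = N₀·e^(rt) = 522 × e^(0.119×32.7) = 522 × e^3.891.
e^3.891 ≈ 48.975, so N ≈ 522 × 48.975 = 25564.7.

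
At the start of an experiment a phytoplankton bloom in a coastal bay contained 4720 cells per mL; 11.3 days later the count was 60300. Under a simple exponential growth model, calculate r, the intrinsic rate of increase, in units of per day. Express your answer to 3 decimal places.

From N(t) = N₀·e^(rt): e^(r·11.3) = 60300/4720 = 12.775.
r·11.3 = ln(12.775) = 2.5475, so r = 2.5475/11.3 = 0.22544.

0.225 per day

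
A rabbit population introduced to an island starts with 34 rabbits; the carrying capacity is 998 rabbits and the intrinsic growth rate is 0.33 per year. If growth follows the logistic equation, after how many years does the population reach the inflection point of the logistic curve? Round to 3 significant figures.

10.1 years

Logistic growth is fastest at N = K/2 = 499.
A = (K − N₀)/N₀ = 28.353. Set K/(1 + A·e^(−rt)) = K/2 → A·e^(−rt) = 1.
e^(−0.33t) = 1/28.353 = 0.0352697, so t = ln(28.353)/0.33 = 3.3447/0.33 = 10.136.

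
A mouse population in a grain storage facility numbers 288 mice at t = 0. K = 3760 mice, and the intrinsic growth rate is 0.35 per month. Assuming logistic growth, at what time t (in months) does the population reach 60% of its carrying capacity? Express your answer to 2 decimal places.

8.27 months

A = (K − N₀)/N₀ = (3760 − 288)/288 = 12.056.
Solve 3760/(1 + 12.056·e^(−0.35t)) = 2256: 1 + 12.056·e^(−0.35t) = 1.6667, so e^(−0.35t) = 0.0552995.
−0.35·t = ln(0.0552995) = -2.895, so t = 2.895/0.35 = 8.2714.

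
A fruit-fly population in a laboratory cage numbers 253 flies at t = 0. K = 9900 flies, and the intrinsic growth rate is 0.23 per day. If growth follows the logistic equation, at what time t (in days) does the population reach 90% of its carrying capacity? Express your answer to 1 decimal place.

A = (K − N₀)/N₀ = (9900 − 253)/253 = 38.13.
Solve 9900/(1 + 38.13·e^(−0.23t)) = 8910: 1 + 38.13·e^(−0.23t) = 1.1111, so e^(−0.23t) = 0.00291397.
−0.23·t = ln(0.00291397) = -5.8382, so t = 5.8382/0.23 = 25.384.

25.4 days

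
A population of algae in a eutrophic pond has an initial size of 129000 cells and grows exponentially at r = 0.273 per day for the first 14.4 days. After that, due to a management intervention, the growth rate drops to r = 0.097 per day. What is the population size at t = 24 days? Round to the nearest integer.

Phase 1: N(14.4) = 129000·e^(0.273×14.4) = 129000·e^3.931 = 6.574885×10^6.
Phase 2 runs for 24 − 14.4 = 9.6 days at r = 0.097.
N(24) = 6.574885×10^6·e^(0.097×9.6) = 6.574885×10^6·e^0.9312 = 1.668412×10^7.

16684116 cells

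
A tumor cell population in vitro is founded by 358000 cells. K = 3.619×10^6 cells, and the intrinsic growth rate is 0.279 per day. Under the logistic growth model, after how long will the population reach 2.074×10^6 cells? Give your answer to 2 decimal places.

8.97 days

A = (K − N₀)/N₀ = (3.619×10^6 − 358000)/358000 = 9.1089.
Solve 3.619×10^6/(1 + 9.1089·e^(−0.279t)) = 2.074×10^6: 1 + 9.1089·e^(−0.279t) = 1.7449, so e^(−0.279t) = 0.0817809.
−0.279·t = ln(0.0817809) = -2.5037, so t = 2.5037/0.279 = 8.9739.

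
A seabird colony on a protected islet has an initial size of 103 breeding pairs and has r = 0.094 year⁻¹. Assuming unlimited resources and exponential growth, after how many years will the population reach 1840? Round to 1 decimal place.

Set N₀·e^(rt) = 1840: e^(0.094·t) = 1840/103 = 17.864.
0.094·t = ln(17.864) = 2.8828, so t = 2.8828/0.094 = 30.668.

30.7 years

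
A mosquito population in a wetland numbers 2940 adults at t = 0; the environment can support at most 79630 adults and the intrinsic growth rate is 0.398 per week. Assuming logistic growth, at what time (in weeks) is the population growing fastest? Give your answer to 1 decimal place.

8.2 weeks

Logistic growth is fastest at N = K/2 = 39815.
A = (K − N₀)/N₀ = 26.085. Set K/(1 + A·e^(−rt)) = K/2 → A·e^(−rt) = 1.
e^(−0.398t) = 1/26.085 = 0.0383362, so t = ln(26.085)/0.398 = 3.2614/0.398 = 8.1944.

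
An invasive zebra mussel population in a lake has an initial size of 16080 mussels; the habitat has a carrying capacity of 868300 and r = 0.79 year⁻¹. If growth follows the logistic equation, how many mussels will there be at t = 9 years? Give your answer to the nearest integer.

832267 mussels

A = (K − N₀)/N₀ = (868300 − 16080)/16080 = 52.999.
N(t) = K/(1 + A·e^(−rt)) = 868300/(1 + 52.999×e^(−0.79×9)).
e^(−7.11) = 0.00081689; denominator = 1 + 52.999×0.00081689 = 1.0433.
N = 868300/1.0433 = 832267.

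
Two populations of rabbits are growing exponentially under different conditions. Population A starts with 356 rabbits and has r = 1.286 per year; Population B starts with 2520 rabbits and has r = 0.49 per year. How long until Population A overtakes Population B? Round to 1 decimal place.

Set 356·e^(1.286t) = 2520·e^(0.49t).
e^((1.286 − 0.49)t) = 2520/356 → e^(0.796·t) = 7.0787.
0.796·t = ln(7.0787) = 1.9571, so t = 1.9571/0.796 = 2.4586.

2.5 years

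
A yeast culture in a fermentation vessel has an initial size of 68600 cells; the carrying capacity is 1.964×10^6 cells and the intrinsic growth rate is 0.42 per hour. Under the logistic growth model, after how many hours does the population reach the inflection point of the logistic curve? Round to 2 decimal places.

7.90 hours

Logistic growth is fastest at N = K/2 = 982000.
A = (K − N₀)/N₀ = 27.63. Set K/(1 + A·e^(−rt)) = K/2 → A·e^(−rt) = 1.
e^(−0.42t) = 1/27.63 = 0.0361929, so t = ln(27.63)/0.42 = 3.3189/0.42 = 7.9021.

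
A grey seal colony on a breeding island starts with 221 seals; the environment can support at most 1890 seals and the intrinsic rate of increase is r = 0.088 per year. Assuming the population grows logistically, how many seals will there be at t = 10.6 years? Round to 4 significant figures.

A = (K − N₀)/N₀ = (1890 − 221)/221 = 7.552.
N(t) = K/(1 + A·e^(−rt)) = 1890/(1 + 7.552×e^(−0.088×10.6)).
e^(−0.9328) = 0.39345; denominator = 1 + 7.552×0.39345 = 3.9714.
N = 1890/3.9714 = 475.908.

475.9 seals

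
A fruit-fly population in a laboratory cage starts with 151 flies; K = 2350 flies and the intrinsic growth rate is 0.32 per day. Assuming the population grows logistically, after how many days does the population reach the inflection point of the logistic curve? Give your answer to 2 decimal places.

8.37 days

Logistic growth is fastest at N = K/2 = 1175.
A = (K − N₀)/N₀ = 14.563. Set K/(1 + A·e^(−rt)) = K/2 → A·e^(−rt) = 1.
e^(−0.32t) = 1/14.563 = 0.0686676, so t = ln(14.563)/0.32 = 2.6785/0.32 = 8.3702.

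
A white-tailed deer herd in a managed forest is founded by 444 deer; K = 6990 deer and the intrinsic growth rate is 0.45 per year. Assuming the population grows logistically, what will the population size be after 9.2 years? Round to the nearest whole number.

A = (K − N₀)/N₀ = (6990 − 444)/444 = 14.743.
N(t) = K/(1 + A·e^(−rt)) = 6990/(1 + 14.743×e^(−0.45×9.2)).
e^(−4.14) = 0.015923; denominator = 1 + 14.743×0.015923 = 1.2348.
N = 6990/1.2348 = 5661.04.

5661 deer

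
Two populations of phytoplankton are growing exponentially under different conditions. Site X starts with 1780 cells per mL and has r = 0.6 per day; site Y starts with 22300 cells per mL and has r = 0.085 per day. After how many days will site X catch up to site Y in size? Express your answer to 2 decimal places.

4.91 days

Set 1780·e^(0.6t) = 22300·e^(0.085t).
e^((0.6 − 0.085)t) = 22300/1780 → e^(0.515·t) = 12.528.
0.515·t = ln(12.528) = 2.528, so t = 2.528/0.515 = 4.9087.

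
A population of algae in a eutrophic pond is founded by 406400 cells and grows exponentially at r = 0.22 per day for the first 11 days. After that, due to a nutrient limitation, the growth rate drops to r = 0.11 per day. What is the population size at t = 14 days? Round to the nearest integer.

Phase 1: N(11) = 406400·e^(0.22×11) = 406400·e^2.42 = 4.570317×10^6.
Phase 2 runs for 14 − 11 = 3 days at r = 0.11.
N(14) = 4.570317×10^6·e^(0.11×3) = 4.570317×10^6·e^0.33 = 6.357166×10^6.

6357166 cells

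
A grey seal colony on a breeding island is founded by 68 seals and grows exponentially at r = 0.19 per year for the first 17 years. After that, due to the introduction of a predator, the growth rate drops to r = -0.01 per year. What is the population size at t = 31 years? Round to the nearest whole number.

1494 seals

Phase 1: N(17) = 68·e^(0.19×17) = 68·e^3.23 = 1719.02.
Phase 2 runs for 31 − 17 = 14 years at r = -0.01.
N(31) = 1719.02·e^(-0.01×14) = 1719.02·e^-0.14 = 1494.44.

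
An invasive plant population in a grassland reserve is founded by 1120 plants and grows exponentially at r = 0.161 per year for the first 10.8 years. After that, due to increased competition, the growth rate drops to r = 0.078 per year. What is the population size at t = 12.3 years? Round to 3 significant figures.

Phase 1: N(10.8) = 1120·e^(0.161×10.8) = 1120·e^1.739 = 6373.37.
Phase 2 runs for 12.3 − 10.8 = 1.5 years at r = 0.078.
N(12.3) = 6373.37·e^(0.078×1.5) = 6373.37·e^0.117 = 7164.43.

7160 plants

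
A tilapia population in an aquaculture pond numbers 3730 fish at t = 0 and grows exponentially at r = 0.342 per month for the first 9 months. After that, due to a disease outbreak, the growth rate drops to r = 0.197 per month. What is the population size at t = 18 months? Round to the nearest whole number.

476948 fish

Phase 1: N(9) = 3730·e^(0.342×9) = 3730·e^3.078 = 80996.7.
Phase 2 runs for 18 − 9 = 9 months at r = 0.197.
N(18) = 80996.7·e^(0.197×9) = 80996.7·e^1.773 = 476948.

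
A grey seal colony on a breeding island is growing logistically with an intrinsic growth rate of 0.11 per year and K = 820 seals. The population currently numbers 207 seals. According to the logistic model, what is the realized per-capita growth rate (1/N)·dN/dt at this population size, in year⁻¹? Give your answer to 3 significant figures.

0.0822 per year

(1/N)·dN/dt = r(1 − N/K) = 0.11 × (1 − 207/820).
= 0.11 × 0.74756 = 0.082232.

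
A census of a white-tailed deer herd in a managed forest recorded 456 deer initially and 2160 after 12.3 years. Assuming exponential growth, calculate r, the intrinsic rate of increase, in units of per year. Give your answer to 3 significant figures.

From N(t) = N₀·e^(rt): e^(r·12.3) = 2160/456 = 4.7368.
r·12.3 = ln(4.7368) = 1.5554, so r = 1.5554/12.3 = 0.12645.

0.126 per year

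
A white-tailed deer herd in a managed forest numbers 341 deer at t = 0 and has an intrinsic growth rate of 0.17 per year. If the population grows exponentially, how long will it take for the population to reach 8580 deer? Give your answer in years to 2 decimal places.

Set N₀·e^(rt) = 8580: e^(0.17·t) = 8580/341 = 25.161.
0.17·t = ln(25.161) = 3.2253, so t = 3.2253/0.17 = 18.972.

18.97 years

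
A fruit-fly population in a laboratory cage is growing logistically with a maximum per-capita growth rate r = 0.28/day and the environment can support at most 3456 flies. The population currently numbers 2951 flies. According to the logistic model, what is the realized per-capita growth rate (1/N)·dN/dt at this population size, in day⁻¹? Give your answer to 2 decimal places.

(1/N)·dN/dt = r(1 − N/K) = 0.28 × (1 − 2951/3456).
= 0.28 × 0.14612 = 0.040914.

0.04 per day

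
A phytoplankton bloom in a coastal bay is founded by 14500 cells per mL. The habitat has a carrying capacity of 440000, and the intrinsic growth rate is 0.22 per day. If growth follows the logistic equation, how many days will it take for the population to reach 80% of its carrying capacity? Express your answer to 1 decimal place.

21.7 days

A = (K − N₀)/N₀ = (440000 − 14500)/14500 = 29.345.
Solve 440000/(1 + 29.345·e^(−0.22t)) = 352000: 1 + 29.345·e^(−0.22t) = 1.25, so e^(−0.22t) = 0.00851939.
−0.22·t = ln(0.00851939) = -4.7654, so t = 4.7654/0.22 = 21.661.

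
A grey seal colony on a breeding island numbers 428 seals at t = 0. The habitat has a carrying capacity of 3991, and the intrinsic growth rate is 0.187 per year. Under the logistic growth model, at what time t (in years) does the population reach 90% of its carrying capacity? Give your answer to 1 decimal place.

A = (K − N₀)/N₀ = (3991 − 428)/428 = 8.3248.
Solve 3991/(1 + 8.3248·e^(−0.187t)) = 3591.9: 1 + 8.3248·e^(−0.187t) = 1.1111, so e^(−0.187t) = 0.0133471.
−0.187·t = ln(0.0133471) = -4.3165, so t = 4.3165/0.187 = 23.083.

23.1 years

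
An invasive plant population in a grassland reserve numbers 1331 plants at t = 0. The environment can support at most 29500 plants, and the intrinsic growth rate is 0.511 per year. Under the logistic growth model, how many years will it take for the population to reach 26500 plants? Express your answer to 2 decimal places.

A = (K − N₀)/N₀ = (29500 − 1331)/1331 = 21.164.
Solve 29500/(1 + 21.164·e^(−0.511t)) = 26500: 1 + 21.164·e^(−0.511t) = 1.1132, so e^(−0.511t) = 0.00534912.
−0.511·t = ln(0.00534912) = -5.2308, so t = 5.2308/0.511 = 10.236.

10.24 years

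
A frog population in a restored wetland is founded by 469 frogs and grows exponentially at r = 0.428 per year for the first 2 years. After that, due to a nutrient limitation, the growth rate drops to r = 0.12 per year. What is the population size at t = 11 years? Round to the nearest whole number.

Phase 1: N(2) = 469·e^(0.428×2) = 469·e^0.856 = 1103.9.
Phase 2 runs for 11 − 2 = 9 years at r = 0.12.
N(11) = 1103.9·e^(0.12×9) = 1103.9·e^1.08 = 3250.63.

3251 frogs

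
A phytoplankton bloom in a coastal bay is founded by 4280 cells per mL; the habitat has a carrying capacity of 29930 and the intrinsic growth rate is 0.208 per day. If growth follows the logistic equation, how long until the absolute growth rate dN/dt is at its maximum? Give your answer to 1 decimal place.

Logistic growth is fastest at N = K/2 = 14965.
A = (K − N₀)/N₀ = 5.993. Set K/(1 + A·e^(−rt)) = K/2 → A·e^(−rt) = 1.
e^(−0.208t) = 1/5.993 = 0.166862, so t = ln(5.993)/0.208 = 1.7906/0.208 = 8.6086.

8.6 days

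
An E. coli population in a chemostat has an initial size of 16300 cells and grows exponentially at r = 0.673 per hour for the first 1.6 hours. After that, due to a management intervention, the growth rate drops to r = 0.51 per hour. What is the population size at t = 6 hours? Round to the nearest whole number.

451225 cells

Phase 1: N(1.6) = 16300·e^(0.673×1.6) = 16300·e^1.077 = 47844.9.
Phase 2 runs for 6 − 1.6 = 4.4 hours at r = 0.51.
N(6) = 47844.9·e^(0.51×4.4) = 47844.9·e^2.244 = 451225.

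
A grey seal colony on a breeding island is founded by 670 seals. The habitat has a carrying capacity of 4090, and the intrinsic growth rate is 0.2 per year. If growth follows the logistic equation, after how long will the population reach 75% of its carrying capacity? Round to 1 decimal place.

A = (K − N₀)/N₀ = (4090 − 670)/670 = 5.1045.
Solve 4090/(1 + 5.1045·e^(−0.2t)) = 3067.5: 1 + 5.1045·e^(−0.2t) = 1.3333, so e^(−0.2t) = 0.0653021.
−0.2·t = ln(0.0653021) = -2.7287, so t = 2.7287/0.2 = 13.644.

13.6 years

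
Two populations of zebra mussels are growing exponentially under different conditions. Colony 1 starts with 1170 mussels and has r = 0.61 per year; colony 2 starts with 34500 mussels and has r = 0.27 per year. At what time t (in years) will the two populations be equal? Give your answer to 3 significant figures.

Set 1170·e^(0.61t) = 34500·e^(0.27t).
e^((0.61 − 0.27)t) = 34500/1170 → e^(0.34·t) = 29.487.
0.34·t = ln(29.487) = 3.384, so t = 3.384/0.34 = 9.9528.

9.95 years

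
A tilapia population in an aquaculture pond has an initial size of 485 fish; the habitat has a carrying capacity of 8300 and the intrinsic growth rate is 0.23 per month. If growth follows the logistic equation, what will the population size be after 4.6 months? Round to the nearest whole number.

1259 fish

A = (K − N₀)/N₀ = (8300 − 485)/485 = 16.113.
N(t) = K/(1 + A·e^(−rt)) = 8300/(1 + 16.113×e^(−0.23×4.6)).
e^(−1.058) = 0.34715; denominator = 1 + 16.113×0.34715 = 6.5938.
N = 8300/6.5938 = 1258.77.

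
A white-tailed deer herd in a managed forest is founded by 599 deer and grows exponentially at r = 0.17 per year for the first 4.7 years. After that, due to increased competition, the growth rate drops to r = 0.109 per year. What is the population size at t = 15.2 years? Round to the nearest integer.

4183 deer

Phase 1: N(4.7) = 599·e^(0.17×4.7) = 599·e^0.799 = 1331.77.
Phase 2 runs for 15.2 − 4.7 = 10.5 years at r = 0.109.
N(15.2) = 1331.77·e^(0.109×10.5) = 1331.77·e^1.145 = 4182.91.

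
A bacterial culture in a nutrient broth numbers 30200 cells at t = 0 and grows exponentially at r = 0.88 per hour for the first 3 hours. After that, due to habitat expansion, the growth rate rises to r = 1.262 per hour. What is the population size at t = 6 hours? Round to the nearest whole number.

18654486 cells

Phase 1: N(3) = 30200·e^(0.88×3) = 30200·e^2.64 = 423199.
Phase 2 runs for 6 − 3 = 3 hours at r = 1.262.
N(6) = 423199·e^(1.262×3) = 423199·e^3.786 = 1.865449×10^7.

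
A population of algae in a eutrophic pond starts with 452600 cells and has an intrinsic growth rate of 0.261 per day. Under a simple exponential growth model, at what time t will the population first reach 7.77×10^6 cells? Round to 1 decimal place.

10.9 days

Set N₀·e^(rt) = 7.77×10^6: e^(0.261·t) = 7.77×10^6/452600 = 17.167.
0.261·t = ln(17.167) = 2.843, so t = 2.843/0.261 = 10.893.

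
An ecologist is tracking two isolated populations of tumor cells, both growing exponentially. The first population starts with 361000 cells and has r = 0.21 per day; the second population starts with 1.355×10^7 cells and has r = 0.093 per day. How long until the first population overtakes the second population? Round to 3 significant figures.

31.0 days

Set 361000·e^(0.21t) = 1.355×10^7·e^(0.093t).
e^((0.21 − 0.093)t) = 1.355×10^7/361000 → e^(0.117·t) = 37.535.
0.117·t = ln(37.535) = 3.6253, so t = 3.6253/0.117 = 30.985.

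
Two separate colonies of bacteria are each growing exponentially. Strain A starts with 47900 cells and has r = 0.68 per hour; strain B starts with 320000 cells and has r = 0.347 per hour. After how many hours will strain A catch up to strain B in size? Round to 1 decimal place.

5.7 hours

Set 47900·e^(0.68t) = 320000·e^(0.347t).
e^((0.68 − 0.347)t) = 320000/47900 → e^(0.333·t) = 6.6806.
0.333·t = ln(6.6806) = 1.8992, so t = 1.8992/0.333 = 5.7033.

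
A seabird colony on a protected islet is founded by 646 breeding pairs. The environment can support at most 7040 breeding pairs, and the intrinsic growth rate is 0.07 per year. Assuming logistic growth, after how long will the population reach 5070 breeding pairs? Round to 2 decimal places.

46.25 years

A = (K − N₀)/N₀ = (7040 − 646)/646 = 9.8978.
Solve 7040/(1 + 9.8978·e^(−0.07t)) = 5070: 1 + 9.8978·e^(−0.07t) = 1.3886, so e^(−0.07t) = 0.0392571.
−0.07·t = ln(0.0392571) = -3.2376, so t = 3.2376/0.07 = 46.252.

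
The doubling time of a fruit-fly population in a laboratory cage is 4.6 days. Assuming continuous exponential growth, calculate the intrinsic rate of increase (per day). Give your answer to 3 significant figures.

r = ln(2)/t_d = 0.6931/4.6 = 0.15068.

0.151 per day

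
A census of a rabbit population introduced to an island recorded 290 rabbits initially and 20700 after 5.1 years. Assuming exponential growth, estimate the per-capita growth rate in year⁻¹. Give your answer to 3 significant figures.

0.837 per year

From N(t) = N₀·e^(rt): e^(r·5.1) = 20700/290 = 71.379.
r·5.1 = ln(71.379) = 4.268, so r = 4.268/5.1 = 0.83686.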